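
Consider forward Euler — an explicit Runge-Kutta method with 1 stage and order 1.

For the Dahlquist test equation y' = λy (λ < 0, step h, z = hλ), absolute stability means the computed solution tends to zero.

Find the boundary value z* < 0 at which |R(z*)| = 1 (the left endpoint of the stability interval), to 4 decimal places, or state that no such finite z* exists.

Set f=λy, z=hλ:
  order 1, 1-stage ⇒ R(z)=1+z
  (e.g. R(-1.2)=-0.20000, |R|=0.20000)

Need |R(x)|<1, x<0.
x=-1.2: |R|=0.2000
|R(-1.73)|=0.7300 |R(-1.57)|=0.5700 |R(-0.86)|=0.1400
Bisect:
  x_lo=-2.7724 |R|=1.7724  x_hi=-0.2311 |R|=0.7689
  mid=-1.50175 |R|=0.50175 →hi
  mid=-2.13710 |R|=1.13710 →lo
  mid=-1.81943 |R|=0.81943 →hi
  mid=-1.97826 |R|=0.97826 →hi
  mid=-2.05768 |R|=1.05768 →lo
  mid=-2.01797 |R|=1.01797 →lo
  mid=-1.99812 |R|=0.99812 →hi
  mid=-2.00804 |R|=1.00804 →lo
  mid=-2.00308 |R|=1.00308 →lo
  mid=-2.00060 |R|=1.00060 →lo
  ...
  [-2.00013,-1.99998] ⇒ x*=-2.0000
Interval (-2.0000, 0).

left endpoint -2.0000.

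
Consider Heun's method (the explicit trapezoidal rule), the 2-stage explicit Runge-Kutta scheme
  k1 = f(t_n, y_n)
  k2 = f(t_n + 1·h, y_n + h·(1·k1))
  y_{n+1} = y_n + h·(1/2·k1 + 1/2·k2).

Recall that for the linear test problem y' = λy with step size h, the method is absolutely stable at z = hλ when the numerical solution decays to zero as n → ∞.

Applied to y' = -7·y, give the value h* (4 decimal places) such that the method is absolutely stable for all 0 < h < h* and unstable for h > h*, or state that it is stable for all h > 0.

Test eqn y'=λy, z=hλ:
  order 2, 2-stage ⇒ R(z)=1+z+z^2/2
  (e.g. R(-0.76)=0.52880, |R|=0.52880)

Solve |R(x)|<1 on ℝ⁻.
x=-0.76: |R|=0.5288
|R(-2.26)|=1.2938 |R(-0.7)|=0.5450 |R(-0.68)|=0.5512
Bisect:
  x_lo=-2.5210 |R|=1.6567  x_hi=-0.2937 |R|=0.7494
  mid=-1.40733 |R|=0.58296 →hi
  mid=-1.96416 |R|=0.96480 →hi
  mid=-2.24257 |R|=1.27199 →lo
  mid=-2.10336 |R|=1.10871 →lo
  mid=-2.03376 |R|=1.03433 →lo
  mid=-1.99896 |R|=0.99896 →hi
  mid=-2.01636 |R|=1.01649 →lo
  mid=-2.00766 |R|=1.00769 →lo
  mid=-2.00331 |R|=1.00331 →lo
  ...
  [-2.00005,-1.99991] ⇒ x*=-2.0000
Interval (-2.0000, 0).

(-2.0000,0); λ=-7 ⇒ h* = 0.2857.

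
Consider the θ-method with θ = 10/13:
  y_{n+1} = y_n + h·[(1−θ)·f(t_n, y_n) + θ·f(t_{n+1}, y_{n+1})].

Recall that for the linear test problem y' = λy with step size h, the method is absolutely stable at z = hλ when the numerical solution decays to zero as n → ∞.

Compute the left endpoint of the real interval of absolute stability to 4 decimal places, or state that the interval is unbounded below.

unbounded; (−∞, 0).

With y'=λy (z=hλ):
  y_{n+1} = y_n + z·[3/13·y_n + 10/13·y_{n+1}] ⇒ (1 − 10/13z)y_{n+1} = (1 + 3/13z)y_n
  Hence R(z) = (1 + 3/13z)/(1 − 10/13z).

Boundary: |R(x)|=1, x<0.
x=-0.84: |R|=0.4897
x=-2: |R|=0.2121
x=-10: |R|=0.1504
x=-100: |R|=0.2833
θ=10/13≥1/2 ⇒ |1+3/13x|<|1−10/13x| ∀x<0 ⇒ stable on all of ℝ⁻.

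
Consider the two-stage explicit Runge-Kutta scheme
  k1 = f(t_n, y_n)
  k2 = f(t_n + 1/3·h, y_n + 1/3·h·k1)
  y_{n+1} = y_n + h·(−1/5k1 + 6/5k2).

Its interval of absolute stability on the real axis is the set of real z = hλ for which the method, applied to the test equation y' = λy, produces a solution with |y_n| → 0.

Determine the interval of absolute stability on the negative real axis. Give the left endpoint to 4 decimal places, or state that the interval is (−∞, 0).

z∈(-2.5000,0).

With y'=λy (z=hλ):
  k1=λy_n ⇒ h·k1=z·y_n;  k2=λ(1+1/3z)y_n ⇒ h·k2=z(1+1/3z)y_n
  y_{n+1}/y_n = 1 − 1/5z + 6/5z(1+1/3z) = 1 + z + 2/5z²
  ⇒ R(z) = 1 + z + 2/5z².

Solve |R(x)|<1 on ℝ⁻.
x=-0.41: |R|=0.6572
R=1: x+2/5x²=0 ⇒ x=−5/2=-2.5000; min R=1−1/(4·2/5)=0.3750>−1
Confirm numerically:
  x=-2.136: |R|=0.68900 <1
  x=-1.691: |R|=0.45279 <1
  x=-1.306: |R|=0.37625 <1
  x=-1.124: |R|=0.38135 <1
  x=-3.012: |R|=1.61686 >1
  x=-2.942: |R|=1.52015 >1
Interval (-2.5000, 0).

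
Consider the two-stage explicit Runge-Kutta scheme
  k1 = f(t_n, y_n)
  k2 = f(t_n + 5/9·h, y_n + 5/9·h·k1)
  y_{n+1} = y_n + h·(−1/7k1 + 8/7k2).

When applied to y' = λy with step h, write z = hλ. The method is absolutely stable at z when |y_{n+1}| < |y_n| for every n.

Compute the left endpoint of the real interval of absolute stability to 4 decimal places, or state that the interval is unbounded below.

left endpoint -1.5750.

Set f=λy, z=hλ:
  k1=λy_n ⇒ h·k1=z·y_n;  k2=λ(1+5/9z)y_n ⇒ h·k2=z(1+5/9z)y_n
  y_{n+1}/y_n = 1 − 1/7z + 8/7z(1+5/9z) = 1 + z + 40/63z²
  Hence R(z) = 1 + z + 40/63z².

Need |R(x)|<1, x<0.
x=-1.33: |R|=0.7931
R=1: x+40/63x²=0 ⇒ x=−63/40=-1.5750; min R=1−1/(4·40/63)=0.6062>−1
Confirm numerically:
  x=-1.401: |R|=0.84522 <1
  x=-1.384: |R|=0.83216 <1
  x=-0.987: |R|=0.63152 <1
  x=-1.930: |R|=1.43502 >1
  x=-1.900: |R|=1.39206 >1
  x=-1.845: |R|=1.31629 >1
Stable set (-1.5750, 0).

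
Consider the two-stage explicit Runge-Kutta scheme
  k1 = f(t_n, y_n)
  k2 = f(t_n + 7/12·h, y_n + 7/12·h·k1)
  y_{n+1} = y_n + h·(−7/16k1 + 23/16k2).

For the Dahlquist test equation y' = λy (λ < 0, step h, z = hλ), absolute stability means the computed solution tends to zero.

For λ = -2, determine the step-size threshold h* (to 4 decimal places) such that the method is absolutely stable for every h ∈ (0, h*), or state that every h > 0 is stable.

Test eqn y'=λy, z=hλ:
  k1=λy_n ⇒ h·k1=z·y_n;  k2=λ(1+7/12z)y_n ⇒ h·k2=z(1+7/12z)y_n
  y_{n+1}/y_n = 1 − 7/16z + 23/16z(1+7/12z) = 1 + z + 161/192z²
  so R(z) = 1 + z + 161/192z².

Boundary: |R(x)|=1, x<0.
x=-1.62: |R|=1.5807
R=1: x+161/192x²=0 ⇒ x=−192/161=-1.1925; min R=1−1/(4·161/192)=0.7019>−1
Confirm numerically:
  x=-1.167: |R|=0.97500 <1
  x=-1.126: |R|=0.93717 <1
  x=-0.646: |R|=0.70394 <1
  x=-1.491: |R|=1.37315 >1
  x=-1.262: |R|=1.07350 >1
Stable set (-1.1925, 0).

(-1.1925,0); λ=-2 ⇒ h* = (192/161)/2 = 0.5963.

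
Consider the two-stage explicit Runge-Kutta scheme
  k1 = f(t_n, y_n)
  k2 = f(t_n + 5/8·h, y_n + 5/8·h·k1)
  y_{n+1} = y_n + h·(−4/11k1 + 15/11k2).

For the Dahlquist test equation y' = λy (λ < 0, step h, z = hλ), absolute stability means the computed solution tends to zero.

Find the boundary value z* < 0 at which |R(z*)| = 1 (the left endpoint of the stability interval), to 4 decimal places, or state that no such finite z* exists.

On y'=λy, z=hλ:
  k1=λy_n ⇒ h·k1=z·y_n;  k2=λ(1+5/8z)y_n ⇒ h·k2=z(1+5/8z)y_n
  y_{n+1}/y_n = 1 − 4/11z + 15/11z(1+5/8z) = 1 + z + 75/88z²
  R(z) = 1 + z + 75/88z².

Solve |R(x)|<1 on ℝ⁻.
x=-0.58: |R|=0.7067
R=1: x+75/88x²=0 ⇒ x=−88/75=-1.1733; min R=1−1/(4·75/88)=0.7067>−1
Confirm numerically:
  x=-1.151: |R|=0.97809 <1
  x=-0.972: |R|=0.83321 <1
  x=-0.816: |R|=0.75149 <1
  x=-1.733: |R|=1.82662 >1
  x=-1.335: |R|=1.18394 >1
  x=-1.277: |R|=1.11283 >1
So |R|<1 on (-1.1733, 0).

left endpoint -1.1733.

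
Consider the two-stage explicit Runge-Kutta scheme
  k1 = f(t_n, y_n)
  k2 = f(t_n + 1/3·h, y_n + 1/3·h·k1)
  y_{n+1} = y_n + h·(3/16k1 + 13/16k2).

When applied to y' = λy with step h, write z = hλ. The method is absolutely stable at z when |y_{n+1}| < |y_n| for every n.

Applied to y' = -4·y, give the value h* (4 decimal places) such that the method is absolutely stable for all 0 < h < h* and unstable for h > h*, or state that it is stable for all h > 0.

(-3.6923,0); λ=-4 ⇒ h* = (48/13)/4 = 0.9231.

On y'=λy, z=hλ:
  k1=λy_n ⇒ h·k1=z·y_n;  k2=λ(1+1/3z)y_n ⇒ h·k2=z(1+1/3z)y_n
  y_{n+1}/y_n = 1 + 3/16z + 13/16z(1+1/3z) = 1 + z + 13/48z²
  Hence R(z) = 1 + z + 13/48z².

Boundary: |R(x)|=1, x<0.
x=-1.08: |R|=0.2359
R=1: x+13/48x²=0 ⇒ x=−48/13=-3.6923; min R=1−1/(4·13/48)=0.0769>−1
Confirm numerically:
  x=-3.504: |R|=0.82130 <1
  x=-3.281: |R|=0.63451 <1
  x=-3.087: |R|=0.49392 <1
  x=-2.748: |R|=0.29720 <1
  x=-3.974: |R|=1.30318 >1
  x=-3.822: |R|=1.13425 >1
Stable set (-3.6923, 0).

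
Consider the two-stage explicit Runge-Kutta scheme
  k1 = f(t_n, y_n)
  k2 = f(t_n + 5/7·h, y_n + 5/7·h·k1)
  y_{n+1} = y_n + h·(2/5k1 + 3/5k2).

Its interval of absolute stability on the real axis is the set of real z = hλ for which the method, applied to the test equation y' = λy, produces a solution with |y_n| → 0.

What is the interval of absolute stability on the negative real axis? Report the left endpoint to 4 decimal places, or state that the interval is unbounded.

(-2.3333, 0).

With y'=λy (z=hλ):
  k1=λy_n ⇒ h·k1=z·y_n;  k2=λ(1+5/7z)y_n ⇒ h·k2=z(1+5/7z)y_n
  y_{n+1}/y_n = 1 + 2/5z + 3/5z(1+5/7z) = 1 + z + 3/7z²
  R(z) = 1 + z + 3/7z².

Need |R(x)|<1, x<0.
x=-1.29: |R|=0.4232
R=1: x+3/7x²=0 ⇒ x=−7/3=-2.3333; min R=1−1/(4·3/7)=0.4167>−1
Confirm numerically:
  x=-2.059: |R|=0.75792 <1
  x=-1.166: |R|=0.41667 <1
  x=-0.971: |R|=0.43307 <1
  x=-2.721: |R|=1.45207 >1
  x=-2.696: |R|=1.41904 >1
  x=-2.614: |R|=1.31443 >1
Stable set (-2.3333, 0).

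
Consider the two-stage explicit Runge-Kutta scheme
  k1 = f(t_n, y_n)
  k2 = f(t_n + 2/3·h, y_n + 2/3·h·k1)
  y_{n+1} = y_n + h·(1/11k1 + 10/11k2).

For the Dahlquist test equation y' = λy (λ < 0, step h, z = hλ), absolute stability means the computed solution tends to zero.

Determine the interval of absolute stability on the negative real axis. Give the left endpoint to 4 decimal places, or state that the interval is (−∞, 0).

(-1.6500, 0).

Set f=λy, z=hλ:
  k1=λy_n ⇒ h·k1=z·y_n;  k2=λ(1+2/3z)y_n ⇒ h·k2=z(1+2/3z)y_n
  y_{n+1}/y_n = 1 + 1/11z + 10/11z(1+2/3z) = 1 + z + 20/33z²
  R(z) = 1 + z + 20/33z².

Need |R(x)|<1, x<0.
x=-1.32: |R|=0.7360
R=1: x+20/33x²=0 ⇒ x=−33/20=-1.6500; min R=1−1/(4·20/33)=0.5875>−1
Confirm numerically:
  x=-1.349: |R|=0.75391 <1
  x=-0.821: |R|=0.58751 <1
  x=-0.701: |R|=0.59682 <1
  x=-2.089: |R|=1.55580 >1
  x=-1.887: |R|=1.27104 >1
Stable set (-1.6500, 0).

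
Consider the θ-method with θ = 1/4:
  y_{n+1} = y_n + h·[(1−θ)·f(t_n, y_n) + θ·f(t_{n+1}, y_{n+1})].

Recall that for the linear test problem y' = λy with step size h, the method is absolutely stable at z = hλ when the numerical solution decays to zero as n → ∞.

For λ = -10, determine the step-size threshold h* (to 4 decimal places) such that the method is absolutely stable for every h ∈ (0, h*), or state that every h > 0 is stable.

On y'=λy, z=hλ:
  y_{n+1} = y_n + z·[3/4·y_n + 1/4·y_{n+1}] ⇒ (1 − 1/4z)y_{n+1} = (1 + 3/4z)y_n
  R(z) = (1 + 3/4z)/(1 − 1/4z).

Need |R(x)|<1, x<0.
x=-0.57: |R|=0.5011
R=−1: 1+3/4x = −1+1/4x ⇒ -1/2x=2 ⇒ x=2/(-1/2)=-4.0000
Confirm numerically:
  x=-3.837: |R|=0.95840 <1
  x=-2.708: |R|=0.61479 <1
  x=-1.924: |R|=0.29912 <1
  x=-1.876: |R|=0.27706 <1
  x=-4.478: |R|=1.11276 >1
  x=-4.458: |R|=1.10830 >1
  x=-4.428: |R|=1.10157 >1
Interval (-4.0000, 0).

(-4.0000,0); λ=-10 ⇒ h* = (4)/10 = 0.4000.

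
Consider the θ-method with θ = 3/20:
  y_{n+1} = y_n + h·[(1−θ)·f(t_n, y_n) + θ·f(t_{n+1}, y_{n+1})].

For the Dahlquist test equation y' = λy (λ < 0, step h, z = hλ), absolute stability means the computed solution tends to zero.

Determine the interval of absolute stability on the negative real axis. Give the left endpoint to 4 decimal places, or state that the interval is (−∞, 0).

Set f=λy, z=hλ:
  y_{n+1} = y_n + z·[17/20·y_n + 3/20·y_{n+1}] ⇒ (1 − 3/20z)y_{n+1} = (1 + 17/20z)y_n
  ⇒ R(z) = (1 + 17/20z)/(1 − 3/20z).

Need |R(x)|<1, x<0.
x=-1.31: |R|=0.0949
R=−1: 1+17/20x = −1+3/20x ⇒ -7/10x=2 ⇒ x=2/(-7/10)=-2.8571
Confirm numerically:
  x=-2.770: |R|=0.95691 <1
  x=-2.484: |R|=0.80970 <1
  x=-2.141: |R|=0.62056 <1
  x=-3.335: |R|=1.22296 >1
  x=-3.276: |R|=1.19659 >1
So |R|<1 on (-2.8571, 0).

z∈(-2.8571,0).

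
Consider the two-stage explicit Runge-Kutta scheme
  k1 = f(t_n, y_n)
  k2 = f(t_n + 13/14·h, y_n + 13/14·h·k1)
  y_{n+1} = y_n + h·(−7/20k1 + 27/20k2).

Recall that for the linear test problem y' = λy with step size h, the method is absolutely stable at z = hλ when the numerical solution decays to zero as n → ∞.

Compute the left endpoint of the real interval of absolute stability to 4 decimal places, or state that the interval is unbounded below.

On y'=λy, z=hλ:
  k1=λy_n ⇒ h·k1=z·y_n;  k2=λ(1+13/14z)y_n ⇒ h·k2=z(1+13/14z)y_n
  y_{n+1}/y_n = 1 − 7/20z + 27/20z(1+13/14z) = 1 + z + 351/280z²
  so R(z) = 1 + z + 351/280z².

Solve |R(x)|<1 on ℝ⁻.
x=-1.09: |R|=1.3994
R=1: x+351/280x²=0 ⇒ x=−280/351=-0.7977; min R=1−1/(4·351/280)=0.8006>−1
Confirm numerically:
  x=-0.543: |R|=0.82661 <1
  x=-0.484: |R|=0.80966 <1
  x=-0.355: |R|=0.80298 <1
  x=-1.148: |R|=1.50409 >1
  x=-0.979: |R|=1.22247 >1
  x=-0.957: |R|=1.19108 >1
So |R|<1 on (-0.7977, 0).

left endpoint -0.7977.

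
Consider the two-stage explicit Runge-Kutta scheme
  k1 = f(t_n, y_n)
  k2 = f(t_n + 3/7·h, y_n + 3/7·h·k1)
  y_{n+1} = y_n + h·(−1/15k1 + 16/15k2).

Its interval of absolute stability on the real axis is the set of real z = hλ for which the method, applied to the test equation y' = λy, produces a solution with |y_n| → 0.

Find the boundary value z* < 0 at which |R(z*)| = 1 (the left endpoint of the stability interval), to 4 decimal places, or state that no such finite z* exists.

Test eqn y'=λy, z=hλ:
  k1=λy_n ⇒ h·k1=z·y_n;  k2=λ(1+3/7z)y_n ⇒ h·k2=z(1+3/7z)y_n
  y_{n+1}/y_n = 1 − 1/15z + 16/15z(1+3/7z) = 1 + z + 16/35z²
  R(z) = 1 + z + 16/35z².

Solve |R(x)|<1 on ℝ⁻.
x=-0.55: |R|=0.5883
R=1: x+16/35x²=0 ⇒ x=−35/16=-2.1875; min R=1−1/(4·16/35)=0.4531>−1
Confirm numerically:
  x=-1.843: |R|=0.70975 <1
  x=-1.006: |R|=0.45665 <1
  x=-0.985: |R|=0.45853 <1
  x=-2.612: |R|=1.50688 >1
  x=-2.610: |R|=1.50410 >1
  x=-2.573: |R|=1.45344 >1
Interval (-2.1875, 0).

z* = -2.1875.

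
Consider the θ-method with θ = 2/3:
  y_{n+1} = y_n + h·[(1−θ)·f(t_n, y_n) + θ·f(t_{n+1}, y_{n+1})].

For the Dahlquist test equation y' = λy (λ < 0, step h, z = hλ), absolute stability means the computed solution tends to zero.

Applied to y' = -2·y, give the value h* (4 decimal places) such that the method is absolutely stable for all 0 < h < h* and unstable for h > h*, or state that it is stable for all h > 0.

Set f=λy, z=hλ:
  y_{n+1} = y_n + z·[1/3·y_n + 2/3·y_{n+1}] ⇒ (1 − 2/3z)y_{n+1} = (1 + 1/3z)y_n
  R(z) = (1 + 1/3z)/(1 − 2/3z).

Solve |R(x)|<1 on ℝ⁻.
x=-1.09: |R|=0.3687
x=-2: |R|=0.1429
x=-10: |R|=0.3043
x=-100: |R|=0.4778
θ=2/3≥1/2 ⇒ |1+1/3x|<|1−2/3x| ∀x<0 ⇒ unbounded interval.

interval (−∞, 0). Any h>0 works for λ=-2.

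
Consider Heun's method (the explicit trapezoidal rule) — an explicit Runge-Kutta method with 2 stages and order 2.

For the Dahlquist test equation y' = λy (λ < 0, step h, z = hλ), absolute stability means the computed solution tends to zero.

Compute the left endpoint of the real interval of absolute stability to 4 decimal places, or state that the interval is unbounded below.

Test eqn y'=λy, z=hλ:
  order 2, 2-stage ⇒ R(z)=1+z+z^2/2
  (e.g. R(-1.25)=0.53125, |R|=0.53125)

Boundary: |R(x)|=1, x<0.
x=-1.25: |R|=0.5312
|R(-2.37)|=1.4385 |R(-2.32)|=1.3712 |R(-1.69)|=0.7380
Bisect:
  x_lo=-2.4622 |R|=1.5691  x_hi=-0.2510 |R|=0.7805
  mid=-1.35660 |R|=0.56358 →hi
  mid=-1.90942 |R|=0.91352 →hi
  mid=-2.18583 |R|=1.20309 →lo
  mid=-2.04762 |R|=1.04876 →lo
  mid=-1.97852 |R|=0.97875 →hi
  mid=-2.01307 |R|=1.01316 →lo
  mid=-1.99580 |R|=0.99580 →hi
  mid=-2.00443 |R|=1.00444 →lo
  mid=-2.00011 |R|=1.00011 →lo
  mid=-1.99796 |R|=0.99796 →hi
  ...
  [-2.00011,-1.99998] ⇒ x*=-2.0000
Stable set (-2.0000, 0).

left endpoint -2.0000.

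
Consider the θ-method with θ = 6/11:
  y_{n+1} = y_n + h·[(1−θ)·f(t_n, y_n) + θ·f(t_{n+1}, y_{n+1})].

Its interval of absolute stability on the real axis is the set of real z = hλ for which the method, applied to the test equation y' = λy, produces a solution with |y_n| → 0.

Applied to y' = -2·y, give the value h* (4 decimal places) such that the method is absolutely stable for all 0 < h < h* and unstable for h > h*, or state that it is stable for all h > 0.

interval (−∞, 0). Any h>0 works for λ=-2.

Test eqn y'=λy, z=hλ:
  y_{n+1} = y_n + z·[5/11·y_n + 6/11·y_{n+1}] ⇒ (1 − 6/11z)y_{n+1} = (1 + 5/11z)y_n
  so R(z) = (1 + 5/11z)/(1 − 6/11z).

Solve |R(x)|<1 on ℝ⁻.
x=-1.46: |R|=0.1872
x=-2: |R|=0.0435
x=-10: |R|=0.5493
x=-100: |R|=0.8003
θ=6/11≥1/2 ⇒ |1+5/11x|<|1−6/11x| ∀x<0 ⇒ unbounded interval.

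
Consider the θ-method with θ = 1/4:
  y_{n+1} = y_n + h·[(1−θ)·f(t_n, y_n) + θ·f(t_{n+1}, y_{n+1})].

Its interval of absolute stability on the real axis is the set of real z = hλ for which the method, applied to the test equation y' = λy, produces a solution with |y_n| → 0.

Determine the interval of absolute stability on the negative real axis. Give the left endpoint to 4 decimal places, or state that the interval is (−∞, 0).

On y'=λy, z=hλ:
  y_{n+1} = y_n + z·[3/4·y_n + 1/4·y_{n+1}] ⇒ (1 − 1/4z)y_{n+1} = (1 + 3/4z)y_n
  so R(z) = (1 + 3/4z)/(1 − 1/4z).

Boundary: |R(x)|=1, x<0.
x=-1.19: |R|=0.0829
R=−1: 1+3/4x = −1+1/4x ⇒ -1/2x=2 ⇒ x=2/(-1/2)=-4.0000
Confirm numerically:
  x=-2.617: |R|=0.58199 <1
  x=-2.004: |R|=0.33511 <1
  x=-1.708: |R|=0.19692 <1
  x=-4.490: |R|=1.11543 >1
  x=-4.369: |R|=1.08818 >1
  x=-4.156: |R|=1.03825 >1
Interval (-4.0000, 0).

(-4.0000, 0).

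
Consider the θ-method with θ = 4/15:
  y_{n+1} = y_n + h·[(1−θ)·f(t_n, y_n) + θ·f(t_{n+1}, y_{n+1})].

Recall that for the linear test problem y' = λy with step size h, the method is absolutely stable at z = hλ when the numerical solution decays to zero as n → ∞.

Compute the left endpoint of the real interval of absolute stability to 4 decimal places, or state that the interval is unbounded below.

Test eqn y'=λy, z=hλ:
  y_{n+1} = y_n + z·[11/15·y_n + 4/15·y_{n+1}] ⇒ (1 − 4/15z)y_{n+1} = (1 + 11/15z)y_n
  ⇒ R(z) = (1 + 11/15z)/(1 − 4/15z).

Boundary: |R(x)|=1, x<0.
x=-1.32: |R|=0.0237
R=−1: 1+11/15x = −1+4/15x ⇒ -7/15x=2 ⇒ x=2/(-7/15)=-4.2857
Confirm numerically:
  x=-3.124: |R|=0.70425 <1
  x=-2.167: |R|=0.37337 <1
  x=-2.024: |R|=0.31451 <1
  x=-1.992: |R|=0.30094 <1
  x=-4.836: |R|=1.11216 >1
  x=-4.380: |R|=1.02030 >1
So |R|<1 on (-4.2857, 0).

left endpoint -4.2857.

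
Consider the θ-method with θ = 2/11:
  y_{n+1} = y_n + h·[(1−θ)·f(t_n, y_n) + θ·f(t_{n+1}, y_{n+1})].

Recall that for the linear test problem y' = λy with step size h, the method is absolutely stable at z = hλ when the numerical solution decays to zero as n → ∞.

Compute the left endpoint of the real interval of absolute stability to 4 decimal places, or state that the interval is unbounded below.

z* = -3.1429.

With y'=λy (z=hλ):
  y_{n+1} = y_n + z·[9/11·y_n + 2/11·y_{n+1}] ⇒ (1 − 2/11z)y_{n+1} = (1 + 9/11z)y_n
  R(z) = (1 + 9/11z)/(1 − 2/11z).

Find x<0 with |R(x)|<1.
x=-0.63: |R|=0.4347
R=−1: 1+9/11x = −1+2/11x ⇒ -7/11x=2 ⇒ x=2/(-7/11)=-3.1429
Confirm numerically:
  x=-2.970: |R|=0.92857 <1
  x=-2.726: |R|=0.82264 <1
  x=-2.420: |R|=0.68056 <1
  x=-1.822: |R|=0.36862 <1
  x=-3.732: |R|=1.22335 >1
  x=-3.701: |R|=1.21231 >1
  x=-3.344: |R|=1.07960 >1
So |R|<1 on (-3.1429, 0).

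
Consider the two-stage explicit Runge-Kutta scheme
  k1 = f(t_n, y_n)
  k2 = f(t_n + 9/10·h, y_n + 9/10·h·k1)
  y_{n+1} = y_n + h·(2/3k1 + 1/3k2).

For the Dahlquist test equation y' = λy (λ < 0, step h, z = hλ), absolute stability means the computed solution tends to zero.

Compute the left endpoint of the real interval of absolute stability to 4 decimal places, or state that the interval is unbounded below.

left endpoint -3.3333.

On y'=λy, z=hλ:
  k1=λy_n ⇒ h·k1=z·y_n;  k2=λ(1+9/10z)y_n ⇒ h·k2=z(1+9/10z)y_n
  y_{n+1}/y_n = 1 + 2/3z + 1/3z(1+9/10z) = 1 + z + 3/10z²
  so R(z) = 1 + z + 3/10z².

Need |R(x)|<1, x<0.
x=-1.26: |R|=0.2163
R=1: x+3/10x²=0 ⇒ x=−10/3=-3.3333; min R=1−1/(4·3/10)=0.1667>−1
Confirm numerically:
  x=-2.210: |R|=0.25523 <1
  x=-1.807: |R|=0.17257 <1
  x=-1.764: |R|=0.16951 <1
  x=-3.896: |R|=1.65764 >1
  x=-3.617: |R|=1.30781 >1
  x=-3.444: |R|=1.11434 >1
So |R|<1 on (-3.3333, 0).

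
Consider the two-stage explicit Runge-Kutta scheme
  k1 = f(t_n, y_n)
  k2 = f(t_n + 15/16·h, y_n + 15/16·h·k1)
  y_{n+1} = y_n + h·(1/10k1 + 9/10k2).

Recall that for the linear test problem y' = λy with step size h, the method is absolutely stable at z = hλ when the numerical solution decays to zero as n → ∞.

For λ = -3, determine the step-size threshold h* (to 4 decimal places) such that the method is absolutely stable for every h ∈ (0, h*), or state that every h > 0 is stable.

On y'=λy, z=hλ:
  k1=λy_n ⇒ h·k1=z·y_n;  k2=λ(1+15/16z)y_n ⇒ h·k2=z(1+15/16z)y_n
  y_{n+1}/y_n = 1 + 1/10z + 9/10z(1+15/16z) = 1 + z + 27/32z²
  ⇒ R(z) = 1 + z + 27/32z².

Find x<0 with |R(x)|<1.
x=-0.69: |R|=0.7117
R=1: x+27/32x²=0 ⇒ x=−32/27=-1.1852; min R=1−1/(4·27/32)=0.7037>−1
Confirm numerically:
  x=-0.800: |R|=0.74000 <1
  x=-0.660: |R|=0.70754 <1
  x=-0.549: |R|=0.70531 <1
  x=-1.499: |R|=1.39691 >1
  x=-1.255: |R|=1.07393 >1
So |R|<1 on (-1.1852, 0).

(-1.1852,0); λ=-3 ⇒ h* = (32/27)/3 = 0.3951.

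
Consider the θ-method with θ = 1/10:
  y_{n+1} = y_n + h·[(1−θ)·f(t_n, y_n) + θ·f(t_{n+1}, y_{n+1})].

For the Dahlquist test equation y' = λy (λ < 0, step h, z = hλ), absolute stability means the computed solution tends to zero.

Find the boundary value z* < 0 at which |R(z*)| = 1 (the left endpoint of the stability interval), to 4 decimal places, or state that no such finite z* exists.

left endpoint -2.5000.

Test eqn y'=λy, z=hλ:
  y_{n+1} = y_n + z·[9/10·y_n + 1/10·y_{n+1}] ⇒ (1 − 1/10z)y_{n+1} = (1 + 9/10z)y_n
  Hence R(z) = (1 + 9/10z)/(1 − 1/10z).

Need |R(x)|<1, x<0.
x=-0.93: |R|=0.1491
R=−1: 1+9/10x = −1+1/10x ⇒ -4/5x=2 ⇒ x=2/(-4/5)=-2.5000
Confirm numerically:
  x=-1.983: |R|=0.65484 <1
  x=-1.790: |R|=0.51824 <1
  x=-1.140: |R|=0.02334 <1
  x=-2.919: |R|=1.25946 >1
  x=-2.842: |R|=1.21305 >1
  x=-2.603: |R|=1.06538 >1
So |R|<1 on (-2.5000, 0).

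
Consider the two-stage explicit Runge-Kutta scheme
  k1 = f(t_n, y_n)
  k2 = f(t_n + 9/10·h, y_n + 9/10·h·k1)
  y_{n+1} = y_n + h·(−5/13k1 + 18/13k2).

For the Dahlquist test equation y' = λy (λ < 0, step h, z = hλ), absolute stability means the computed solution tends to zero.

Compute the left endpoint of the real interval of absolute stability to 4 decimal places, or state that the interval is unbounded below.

With y'=λy (z=hλ):
  k1=λy_n ⇒ h·k1=z·y_n;  k2=λ(1+9/10z)y_n ⇒ h·k2=z(1+9/10z)y_n
  y_{n+1}/y_n = 1 − 5/13z + 18/13z(1+9/10z) = 1 + z + 81/65z²
  R(z) = 1 + z + 81/65z².

Solve |R(x)|<1 on ℝ⁻.
x=-1.4: |R|=2.0425
R=1: x+81/65x²=0 ⇒ x=−65/81=-0.8025; min R=1−1/(4·81/65)=0.7994>−1
Confirm numerically:
  x=-0.761: |R|=0.96067 <1
  x=-0.732: |R|=0.93572 <1
  x=-0.408: |R|=0.79944 <1
  x=-1.105: |R|=1.41658 >1
  x=-1.021: |R|=1.27804 >1
  x=-0.835: |R|=1.03385 >1
So |R|<1 on (-0.8025, 0).

left endpoint -0.8025.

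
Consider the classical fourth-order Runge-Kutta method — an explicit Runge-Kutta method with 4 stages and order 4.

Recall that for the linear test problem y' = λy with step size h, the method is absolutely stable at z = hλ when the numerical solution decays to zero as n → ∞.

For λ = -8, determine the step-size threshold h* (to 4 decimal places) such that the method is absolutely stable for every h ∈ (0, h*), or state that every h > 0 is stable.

(-2.7853,0); λ=-8 ⇒ h* = 0.3482.

Test eqn y'=λy, z=hλ:
  order 4, 4-stage ⇒ R(z)=1+z+z^2/2+z^3/6+z^4/24
  (e.g. R(-0.64)=0.52810, |R|=0.52810)

Need |R(x)|<1, x<0.
x=-0.64: |R|=0.5281
|R(-2.19)|=0.4159 |R(-1.98)|=0.3269 |R(-1.32)|=0.2944
Bisect:
  x_lo=-3.2109 |R|=1.8555  x_hi=-0.3930 |R|=0.6751
  mid=-1.80193 |R|=0.28569 →hi
  mid=-2.50640 |R|=0.65474 →hi
  mid=-2.85864 |R|=1.11633 →lo
  mid=-2.68252 |R|=0.85579 →hi
  mid=-2.77058 |R|=0.97804 →hi
  mid=-2.81461 |R|=1.04511 →lo
  mid=-2.79260 |R|=1.01107 →lo
  mid=-2.78159 |R|=0.99443 →hi
  ...
  [-2.78537,-2.78520] ⇒ x*=-2.7853
So |R|<1 on (-2.7853, 0).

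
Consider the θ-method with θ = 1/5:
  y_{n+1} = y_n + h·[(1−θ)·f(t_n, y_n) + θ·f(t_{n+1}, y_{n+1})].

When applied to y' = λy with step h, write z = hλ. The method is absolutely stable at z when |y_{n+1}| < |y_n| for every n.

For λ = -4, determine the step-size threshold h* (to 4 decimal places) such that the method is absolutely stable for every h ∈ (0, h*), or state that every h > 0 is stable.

Test eqn y'=λy, z=hλ:
  y_{n+1} = y_n + z·[4/5·y_n + 1/5·y_{n+1}] ⇒ (1 − 1/5z)y_{n+1} = (1 + 4/5z)y_n
  ⇒ R(z) = (1 + 4/5z)/(1 − 1/5z).

Find x<0 with |R(x)|<1.
x=-1.06: |R|=0.1254
R=−1: 1+4/5x = −1+1/5x ⇒ -3/5x=2 ⇒ x=2/(-3/5)=-3.3333
Confirm numerically:
  x=-2.584: |R|=0.70359 <1
  x=-1.532: |R|=0.17269 <1
  x=-1.392: |R|=0.08886 <1
  x=-3.688: |R|=1.12247 >1
  x=-3.482: |R|=1.05258 >1
  x=-3.442: |R|=1.03862 >1
Interval (-3.3333, 0).

(-3.3333,0); λ=-4 ⇒ h* = (10/3)/4 = 0.8333.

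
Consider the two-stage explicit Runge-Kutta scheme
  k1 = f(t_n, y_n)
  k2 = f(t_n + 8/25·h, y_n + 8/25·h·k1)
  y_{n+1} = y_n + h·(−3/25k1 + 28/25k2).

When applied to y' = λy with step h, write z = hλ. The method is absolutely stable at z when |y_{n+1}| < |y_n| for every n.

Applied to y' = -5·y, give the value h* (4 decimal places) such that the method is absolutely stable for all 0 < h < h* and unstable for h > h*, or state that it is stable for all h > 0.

Set f=λy, z=hλ:
  k1=λy_n ⇒ h·k1=z·y_n;  k2=λ(1+8/25z)y_n ⇒ h·k2=z(1+8/25z)y_n
  y_{n+1}/y_n = 1 − 3/25z + 28/25z(1+8/25z) = 1 + z + 224/625z²
  R(z) = 1 + z + 224/625z².

Need |R(x)|<1, x<0.
x=-1.43: |R|=0.3029
R=1: x+224/625x²=0 ⇒ x=−625/224=-2.7902; min R=1−1/(4·224/625)=0.3025>−1
Confirm numerically:
  x=-2.420: |R|=0.67893 <1
  x=-2.083: |R|=0.47206 <1
  x=-1.630: |R|=0.32223 <1
  x=-1.499: |R|=0.30633 <1
  x=-3.291: |R|=1.59072 >1
Stable set (-2.7902, 0).

(-2.7902,0); λ=-5 ⇒ h* = (625/224)/5 = 0.5580.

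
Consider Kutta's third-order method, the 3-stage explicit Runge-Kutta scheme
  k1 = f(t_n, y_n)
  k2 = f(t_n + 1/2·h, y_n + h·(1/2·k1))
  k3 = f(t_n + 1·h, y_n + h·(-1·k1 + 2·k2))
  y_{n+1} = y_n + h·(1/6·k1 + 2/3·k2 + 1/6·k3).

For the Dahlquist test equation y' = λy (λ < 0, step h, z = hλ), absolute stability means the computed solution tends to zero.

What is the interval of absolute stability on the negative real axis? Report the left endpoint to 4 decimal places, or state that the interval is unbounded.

(-2.5127, 0).

On y'=λy, z=hλ:
  order 3, 3-stage ⇒ R(z)=1+z+z^2/2+z^3/6
  (e.g. R(-1.38)=0.13419, |R|=0.13419)

Find x<0 with |R(x)|<1.
x=-1.38: |R|=0.1342
|R(-2.53)|=1.0286 |R(-2.21)|=0.5669 |R(-1.56)|=0.0241
Bisect:
  x_lo=-3.3112 |R|=2.8798  x_hi=-0.3001 |R|=0.7405
  mid=-1.80562 |R|=0.15662 →hi
  mid=-2.55840 |R|=1.07666 →lo
  mid=-2.18201 |R|=0.53291 →hi
  mid=-2.37020 |R|=0.78052 →hi
  mid=-2.46430 |R|=0.92211 →hi
  mid=-2.51135 |R|=0.99771 →hi
  mid=-2.53488 |R|=1.03676 →lo
  mid=-2.52311 |R|=1.01713 →lo
  mid=-2.51723 |R|=1.00739 →lo
  ...
  [-2.51282,-2.51264] ⇒ x*=-2.5127
Stable set (-2.5127, 0).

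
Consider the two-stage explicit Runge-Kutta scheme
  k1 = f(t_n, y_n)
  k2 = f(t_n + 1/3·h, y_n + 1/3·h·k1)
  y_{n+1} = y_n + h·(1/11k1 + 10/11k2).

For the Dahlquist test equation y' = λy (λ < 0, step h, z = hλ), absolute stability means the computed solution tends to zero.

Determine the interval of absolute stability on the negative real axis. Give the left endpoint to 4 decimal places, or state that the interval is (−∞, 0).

z∈(-3.3000,0).

On y'=λy, z=hλ:
  k1=λy_n ⇒ h·k1=z·y_n;  k2=λ(1+1/3z)y_n ⇒ h·k2=z(1+1/3z)y_n
  y_{n+1}/y_n = 1 + 1/11z + 10/11z(1+1/3z) = 1 + z + 10/33z²
  ⇒ R(z) = 1 + z + 10/33z².

Boundary: |R(x)|=1, x<0.
x=-1.27: |R|=0.2188
R=1: x+10/33x²=0 ⇒ x=−33/10=-3.3000; min R=1−1/(4·10/33)=0.1750>−1
Confirm numerically:
  x=-2.983: |R|=0.71345 <1
  x=-2.950: |R|=0.68712 <1
  x=-2.716: |R|=0.51935 <1
  x=-2.197: |R|=0.26567 <1
  x=-3.564: |R|=1.28512 >1
  x=-3.338: |R|=1.03844 >1
Stable set (-3.3000, 0).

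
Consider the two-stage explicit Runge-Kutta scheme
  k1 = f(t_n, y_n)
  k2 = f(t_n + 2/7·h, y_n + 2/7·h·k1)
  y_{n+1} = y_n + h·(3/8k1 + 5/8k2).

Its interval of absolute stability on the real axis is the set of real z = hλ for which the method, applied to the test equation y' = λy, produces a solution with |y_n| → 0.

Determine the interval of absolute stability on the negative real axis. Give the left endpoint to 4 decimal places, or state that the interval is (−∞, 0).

z∈(-5.6000,0).

Test eqn y'=λy, z=hλ:
  k1=λy_n ⇒ h·k1=z·y_n;  k2=λ(1+2/7z)y_n ⇒ h·k2=z(1+2/7z)y_n
  y_{n+1}/y_n = 1 + 3/8z + 5/8z(1+2/7z) = 1 + z + 5/28z²
  R(z) = 1 + z + 5/28z².

Need |R(x)|<1, x<0.
x=-0.73: |R|=0.3652
R=1: x+5/28x²=0 ⇒ x=−28/5=-5.6000; min R=1−1/(4·5/28)=-0.4000>−1
Confirm numerically:
  x=-5.223: |R|=0.64838 <1
  x=-4.602: |R|=0.17986 <1
  x=-4.383: |R|=0.04748 <1
  x=-4.054: |R|=0.11919 <1
  x=-6.079: |R|=1.51997 >1
  x=-5.975: |R|=1.40011 >1
  x=-5.691: |R|=1.09248 >1
Interval (-5.6000, 0).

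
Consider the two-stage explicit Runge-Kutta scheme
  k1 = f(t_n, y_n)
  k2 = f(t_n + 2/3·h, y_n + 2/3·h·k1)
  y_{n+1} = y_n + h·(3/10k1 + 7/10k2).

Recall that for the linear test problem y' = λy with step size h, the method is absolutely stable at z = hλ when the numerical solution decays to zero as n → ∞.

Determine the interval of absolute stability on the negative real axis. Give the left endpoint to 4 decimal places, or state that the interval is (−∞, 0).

Test eqn y'=λy, z=hλ:
  k1=λy_n ⇒ h·k1=z·y_n;  k2=λ(1+2/3z)y_n ⇒ h·k2=z(1+2/3z)y_n
  y_{n+1}/y_n = 1 + 3/10z + 7/10z(1+2/3z) = 1 + z + 7/15z²
  so R(z) = 1 + z + 7/15z².

Need |R(x)|<1, x<0.
x=-1.74: |R|=0.6729
R=1: x+7/15x²=0 ⇒ x=−15/7=-2.1429; min R=1−1/(4·7/15)=0.4643>−1
Confirm numerically:
  x=-2.015: |R|=0.87977 <1
  x=-1.262: |R|=0.48123 <1
  x=-0.987: |R|=0.46761 <1
  x=-2.504: |R|=1.42201 >1
  x=-2.454: |R|=1.35632 >1
Stable set (-2.1429, 0).

z∈(-2.1429,0).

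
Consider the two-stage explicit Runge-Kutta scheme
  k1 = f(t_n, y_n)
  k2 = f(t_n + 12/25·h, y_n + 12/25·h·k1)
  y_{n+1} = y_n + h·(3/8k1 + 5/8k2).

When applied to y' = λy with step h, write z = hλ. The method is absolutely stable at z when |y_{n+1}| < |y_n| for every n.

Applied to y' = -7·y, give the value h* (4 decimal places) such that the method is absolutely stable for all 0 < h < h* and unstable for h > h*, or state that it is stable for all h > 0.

Set f=λy, z=hλ:
  k1=λy_n ⇒ h·k1=z·y_n;  k2=λ(1+12/25z)y_n ⇒ h·k2=z(1+12/25z)y_n
  y_{n+1}/y_n = 1 + 3/8z + 5/8z(1+12/25z) = 1 + z + 3/10z²
  R(z) = 1 + z + 3/10z².

Boundary: |R(x)|=1, x<0.
x=-1.08: |R|=0.2699
R=1: x+3/10x²=0 ⇒ x=−10/3=-3.3333; min R=1−1/(4·3/10)=0.1667>−1
Confirm numerically:
  x=-3.298: |R|=0.96504 <1
  x=-2.453: |R|=0.35216 <1
  x=-2.048: |R|=0.21029 <1
  x=-3.825: |R|=1.56419 >1
  x=-3.421: |R|=1.08997 >1
So |R|<1 on (-3.3333, 0).

(-3.3333,0); λ=-7 ⇒ h* = (10/3)/7 = 0.4762.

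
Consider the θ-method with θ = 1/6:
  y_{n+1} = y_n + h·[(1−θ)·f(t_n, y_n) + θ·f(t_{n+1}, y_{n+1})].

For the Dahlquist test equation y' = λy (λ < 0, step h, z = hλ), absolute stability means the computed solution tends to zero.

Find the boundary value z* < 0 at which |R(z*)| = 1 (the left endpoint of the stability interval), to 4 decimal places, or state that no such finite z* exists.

With y'=λy (z=hλ):
  y_{n+1} = y_n + z·[5/6·y_n + 1/6·y_{n+1}] ⇒ (1 − 1/6z)y_{n+1} = (1 + 5/6z)y_n
  R(z) = (1 + 5/6z)/(1 − 1/6z).

Find x<0 with |R(x)|<1.
x=-0.88: |R|=0.2326
R=−1: 1+5/6x = −1+1/6x ⇒ -2/3x=2 ⇒ x=2/(-2/3)=-3.0000
Confirm numerically:
  x=-2.965: |R|=0.98438 <1
  x=-2.907: |R|=0.95824 <1
  x=-2.508: |R|=0.76869 <1
  x=-3.592: |R|=1.24687 >1
  x=-3.576: |R|=1.24060 >1
Interval (-3.0000, 0).

left endpoint -3.0000.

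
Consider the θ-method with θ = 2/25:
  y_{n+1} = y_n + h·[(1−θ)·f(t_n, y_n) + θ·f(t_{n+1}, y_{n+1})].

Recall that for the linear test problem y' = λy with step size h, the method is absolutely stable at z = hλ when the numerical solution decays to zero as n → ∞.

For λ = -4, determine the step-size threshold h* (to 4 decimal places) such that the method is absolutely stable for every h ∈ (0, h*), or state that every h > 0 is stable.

Test eqn y'=λy, z=hλ:
  y_{n+1} = y_n + z·[23/25·y_n + 2/25·y_{n+1}] ⇒ (1 − 2/25z)y_{n+1} = (1 + 23/25z)y_n
  so R(z) = (1 + 23/25z)/(1 − 2/25z).

Need |R(x)|<1, x<0.
x=-1.22: |R|=0.1115
R=−1: 1+23/25x = −1+2/25x ⇒ -21/25x=2 ⇒ x=2/(-21/25)=-2.3810
Confirm numerically:
  x=-2.305: |R|=0.94613 <1
  x=-2.132: |R|=0.82135 <1
  x=-1.612: |R|=0.42786 <1
  x=-1.369: |R|=0.23387 <1
  x=-2.637: |R|=1.17761 >1
  x=-2.409: |R|=1.01975 >1
Interval (-2.3810, 0).

(-2.3810,0); λ=-4 ⇒ h* = (50/21)/4 = 0.5952.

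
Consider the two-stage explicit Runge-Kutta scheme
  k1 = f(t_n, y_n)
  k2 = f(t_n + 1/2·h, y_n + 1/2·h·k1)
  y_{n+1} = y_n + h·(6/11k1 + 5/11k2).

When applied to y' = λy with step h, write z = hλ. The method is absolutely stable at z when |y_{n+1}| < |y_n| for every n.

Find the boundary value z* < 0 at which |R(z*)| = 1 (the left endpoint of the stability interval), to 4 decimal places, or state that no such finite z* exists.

left endpoint -4.4000.

With y'=λy (z=hλ):
  k1=λy_n ⇒ h·k1=z·y_n;  k2=λ(1+1/2z)y_n ⇒ h·k2=z(1+1/2z)y_n
  y_{n+1}/y_n = 1 + 6/11z + 5/11z(1+1/2z) = 1 + z + 5/22z²
  ⇒ R(z) = 1 + z + 5/22z².

Solve |R(x)|<1 on ℝ⁻.
x=-1.79: |R|=0.0618
R=1: x+5/22x²=0 ⇒ x=−22/5=-4.4000; min R=1−1/(4·5/22)=-0.1000>−1
Confirm numerically:
  x=-3.890: |R|=0.54911 <1
  x=-3.331: |R|=0.19072 <1
  x=-2.297: |R|=0.09786 <1
  x=-4.810: |R|=1.44820 >1
  x=-4.563: |R|=1.16904 >1
  x=-4.499: |R|=1.10123 >1
So |R|<1 on (-4.4000, 0).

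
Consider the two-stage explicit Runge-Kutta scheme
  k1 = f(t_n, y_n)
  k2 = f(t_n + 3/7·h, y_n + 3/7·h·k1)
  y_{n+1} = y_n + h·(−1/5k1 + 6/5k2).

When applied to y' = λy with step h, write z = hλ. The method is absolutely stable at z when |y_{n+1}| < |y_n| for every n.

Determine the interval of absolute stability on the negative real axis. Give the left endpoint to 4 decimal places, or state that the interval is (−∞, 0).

z∈(-1.9444,0).

Set f=λy, z=hλ:
  k1=λy_n ⇒ h·k1=z·y_n;  k2=λ(1+3/7z)y_n ⇒ h·k2=z(1+3/7z)y_n
  y_{n+1}/y_n = 1 − 1/5z + 6/5z(1+3/7z) = 1 + z + 18/35z²
  so R(z) = 1 + z + 18/35z².

Find x<0 with |R(x)|<1.
x=-0.94: |R|=0.5144
R=1: x+18/35x²=0 ⇒ x=−35/18=-1.9444; min R=1−1/(4·18/35)=0.5139>−1
Confirm numerically:
  x=-1.771: |R|=0.84203 <1
  x=-1.713: |R|=0.79610 <1
  x=-1.452: |R|=0.63227 <1
  x=-1.166: |R|=0.53320 <1
  x=-2.532: |R|=1.76510 >1
  x=-2.276: |R|=1.38809 >1
  x=-2.102: |R|=1.17032 >1
Stable set (-1.9444, 0).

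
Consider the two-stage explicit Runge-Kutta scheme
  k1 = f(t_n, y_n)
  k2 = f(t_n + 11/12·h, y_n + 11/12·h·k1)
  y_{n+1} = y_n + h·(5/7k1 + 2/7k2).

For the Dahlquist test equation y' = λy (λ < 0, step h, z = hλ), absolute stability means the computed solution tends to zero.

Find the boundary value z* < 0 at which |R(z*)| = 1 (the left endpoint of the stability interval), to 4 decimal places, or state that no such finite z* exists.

left endpoint -3.8182.

With y'=λy (z=hλ):
  k1=λy_n ⇒ h·k1=z·y_n;  k2=λ(1+11/12z)y_n ⇒ h·k2=z(1+11/12z)y_n
  y_{n+1}/y_n = 1 + 5/7z + 2/7z(1+11/12z) = 1 + z + 11/42z²
  so R(z) = 1 + z + 11/42z².

Find x<0 with |R(x)|<1.
x=-1: |R|=0.2619
R=1: x+11/42x²=0 ⇒ x=−42/11=-3.8182; min R=1−1/(4·11/42)=0.0455>−1
Confirm numerically:
  x=-3.569: |R|=0.76708 <1
  x=-2.638: |R|=0.18461 <1
  x=-2.072: |R|=0.05241 <1
  x=-4.369: |R|=1.63028 >1
  x=-4.002: |R|=1.19267 >1
Stable set (-3.8182, 0).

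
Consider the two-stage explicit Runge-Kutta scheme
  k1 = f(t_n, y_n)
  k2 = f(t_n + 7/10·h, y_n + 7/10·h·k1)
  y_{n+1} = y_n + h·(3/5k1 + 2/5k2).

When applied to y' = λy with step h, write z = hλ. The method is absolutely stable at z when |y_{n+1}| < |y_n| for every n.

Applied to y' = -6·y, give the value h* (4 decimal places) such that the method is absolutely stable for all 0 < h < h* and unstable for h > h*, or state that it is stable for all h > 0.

(-3.5714,0); λ=-6 ⇒ h* = (25/7)/6 = 0.5952.

With y'=λy (z=hλ):
  k1=λy_n ⇒ h·k1=z·y_n;  k2=λ(1+7/10z)y_n ⇒ h·k2=z(1+7/10z)y_n
  y_{n+1}/y_n = 1 + 3/5z + 2/5z(1+7/10z) = 1 + z + 7/25z²
  Hence R(z) = 1 + z + 7/25z².

Solve |R(x)|<1 on ℝ⁻.
x=-1.06: |R|=0.2546
R=1: x+7/25x²=0 ⇒ x=−25/7=-3.5714; min R=1−1/(4·7/25)=0.1071>−1
Confirm numerically:
  x=-3.454: |R|=0.88643 <1
  x=-3.396: |R|=0.83319 <1
  x=-2.429: |R|=0.22301 <1
  x=-1.611: |R|=0.11569 <1
  x=-3.991: |R|=1.46886 >1
  x=-3.787: |R|=1.22858 >1
  x=-3.754: |R|=1.19190 >1
Interval (-3.5714, 0).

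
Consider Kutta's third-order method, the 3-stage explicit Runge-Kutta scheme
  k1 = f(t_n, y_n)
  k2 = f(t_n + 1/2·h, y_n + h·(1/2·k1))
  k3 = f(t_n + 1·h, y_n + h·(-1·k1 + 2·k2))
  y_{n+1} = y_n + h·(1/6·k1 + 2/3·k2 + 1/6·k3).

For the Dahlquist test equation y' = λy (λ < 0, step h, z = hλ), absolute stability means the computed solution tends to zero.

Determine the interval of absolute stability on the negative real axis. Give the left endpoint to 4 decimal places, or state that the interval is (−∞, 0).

Set f=λy, z=hλ:
  order 3, 3-stage ⇒ R(z)=1+z+z^2/2+z^3/6
  (e.g. R(-0.81)=0.42948, |R|=0.42948)

Boundary: |R(x)|=1, x<0.
x=-0.81: |R|=0.4295
|R(-2.19)|=0.5425 |R(-1.71)|=0.0813 |R(-1.48)|=0.0749
Bisect:
  x_lo=-2.8329 |R|=1.6094  x_hi=-0.1325 |R|=0.8759
  mid=-1.48272 |R|=0.07323 →hi
  mid=-2.15781 |R|=0.50425 →hi
  mid=-2.49535 |R|=0.97163 →hi
  mid=-2.66413 |R|=1.26681 →lo
  mid=-2.57974 |R|=1.11360 →lo
  mid=-2.53755 |R|=1.04125 →lo
  mid=-2.51645 |R|=1.00610 →lo
  mid=-2.50590 |R|=0.98878 →hi
  mid=-2.51118 |R|=0.99742 →hi
  ...
  [-2.51282,-2.51266] ⇒ x*=-2.5127
Interval (-2.5127, 0).

(-2.5127, 0).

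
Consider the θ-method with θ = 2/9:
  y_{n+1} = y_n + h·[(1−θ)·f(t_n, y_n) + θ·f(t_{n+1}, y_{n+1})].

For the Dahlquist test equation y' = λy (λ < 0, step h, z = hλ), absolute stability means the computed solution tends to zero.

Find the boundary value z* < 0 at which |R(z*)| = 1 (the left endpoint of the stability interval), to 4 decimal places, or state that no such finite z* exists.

left endpoint -3.6000.

Test eqn y'=λy, z=hλ:
  y_{n+1} = y_n + z·[7/9·y_n + 2/9·y_{n+1}] ⇒ (1 − 2/9z)y_{n+1} = (1 + 7/9z)y_n
  Hence R(z) = (1 + 7/9z)/(1 − 2/9z).

Boundary: |R(x)|=1, x<0.
x=-0.53: |R|=0.5258
R=−1: 1+7/9x = −1+2/9x ⇒ -5/9x=2 ⇒ x=2/(-5/9)=-3.6000
Confirm numerically:
  x=-3.468: |R|=0.95858 <1
  x=-3.424: |R|=0.94447 <1
  x=-3.241: |R|=0.88406 <1
  x=-4.086: |R|=1.14151 >1
  x=-3.959: |R|=1.10610 >1
So |R|<1 on (-3.6000, 0).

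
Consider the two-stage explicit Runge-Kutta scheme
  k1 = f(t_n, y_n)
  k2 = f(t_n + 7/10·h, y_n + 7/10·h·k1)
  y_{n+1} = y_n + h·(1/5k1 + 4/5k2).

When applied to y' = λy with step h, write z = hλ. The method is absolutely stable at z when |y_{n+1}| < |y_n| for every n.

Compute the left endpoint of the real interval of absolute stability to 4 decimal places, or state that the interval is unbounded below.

Test eqn y'=λy, z=hλ:
  k1=λy_n ⇒ h·k1=z·y_n;  k2=λ(1+7/10z)y_n ⇒ h·k2=z(1+7/10z)y_n
  y_{n+1}/y_n = 1 + 1/5z + 4/5z(1+7/10z) = 1 + z + 14/25z²
  Hence R(z) = 1 + z + 14/25z².

Solve |R(x)|<1 on ℝ⁻.
x=-1.75: |R|=0.9650
R=1: x+14/25x²=0 ⇒ x=−25/14=-1.7857; min R=1−1/(4·14/25)=0.5536>−1
Confirm numerically:
  x=-1.564: |R|=0.80581 <1
  x=-1.315: |R|=0.65337 <1
  x=-1.165: |R|=0.59505 <1
  x=-0.994: |R|=0.55930 <1
  x=-2.179: |R|=1.47990 >1
  x=-1.842: |R|=1.05806 >1
  x=-1.807: |R|=1.02154 >1
Stable set (-1.7857, 0).

left endpoint -1.7857.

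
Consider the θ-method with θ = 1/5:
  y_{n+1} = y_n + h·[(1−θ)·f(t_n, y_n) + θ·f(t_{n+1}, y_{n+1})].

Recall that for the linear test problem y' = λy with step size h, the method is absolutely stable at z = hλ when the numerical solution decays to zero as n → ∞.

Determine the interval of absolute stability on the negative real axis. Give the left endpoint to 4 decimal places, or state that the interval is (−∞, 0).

On y'=λy, z=hλ:
  y_{n+1} = y_n + z·[4/5·y_n + 1/5·y_{n+1}] ⇒ (1 − 1/5z)y_{n+1} = (1 + 4/5z)y_n
  R(z) = (1 + 4/5z)/(1 − 1/5z).

Solve |R(x)|<1 on ℝ⁻.
x=-1.54: |R|=0.1774
R=−1: 1+4/5x = −1+1/5x ⇒ -3/5x=2 ⇒ x=2/(-3/5)=-3.3333
Confirm numerically:
  x=-3.205: |R|=0.95308 <1
  x=-2.517: |R|=0.67421 <1
  x=-1.541: |R|=0.17795 <1
  x=-3.830: |R|=1.16874 >1
  x=-3.596: |R|=1.09167 >1
  x=-3.432: |R|=1.03510 >1
Stable set (-3.3333, 0).

(-3.3333, 0).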